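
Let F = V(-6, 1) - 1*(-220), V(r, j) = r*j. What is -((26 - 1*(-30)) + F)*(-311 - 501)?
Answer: 219240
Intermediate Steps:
V(r, j) = j*r
F = 214 (F = 1*(-6) - 1*(-220) = -6 + 220 = 214)
-((26 - 1*(-30)) + F)*(-311 - 501) = -((26 - 1*(-30)) + 214)*(-311 - 501) = -((26 + 30) + 214)*(-812) = -(56 + 214)*(-812) = -270*(-812) = -1*(-219240) = 219240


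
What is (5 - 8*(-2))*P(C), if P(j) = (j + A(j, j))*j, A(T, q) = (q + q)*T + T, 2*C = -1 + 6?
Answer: 3675/4 ≈ 918.75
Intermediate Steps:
C = 5/2 (C = (-1 + 6)/2 = (½)*5 = 5/2 ≈ 2.5000)
A(T, q) = T + 2*T*q (A(T, q) = (2*q)*T + T = 2*T*q + T = T + 2*T*q)
P(j) = j*(j + j*(1 + 2*j)) (P(j) = (j + j*(1 + 2*j))*j = j*(j + j*(1 + 2*j)))
(5 - 8*(-2))*P(C) = (5 - 8*(-2))*(2*(5/2)²*(1 + 5/2)) = (5 + 16)*(2*(25/4)*(7/2)) = 21*(175/4) = 3675/4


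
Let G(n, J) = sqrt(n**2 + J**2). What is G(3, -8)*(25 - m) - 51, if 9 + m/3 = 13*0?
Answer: -51 + 52*sqrt(73) ≈ 393.29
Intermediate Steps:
G(n, J) = sqrt(J**2 + n**2)
m = -27 (m = -27 + 3*(13*0) = -27 + 3*0 = -27 + 0 = -27)
G(3, -8)*(25 - m) - 51 = sqrt((-8)**2 + 3**2)*(25 - 1*(-27)) - 51 = sqrt(64 + 9)*(25 + 27) - 51 = sqrt(73)*52 - 51 = 52*sqrt(73) - 51 = -51 + 52*sqrt(73)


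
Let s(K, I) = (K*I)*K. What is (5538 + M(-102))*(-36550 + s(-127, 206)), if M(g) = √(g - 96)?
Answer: 18198000912 + 9858072*I*√22 ≈ 1.8198e+10 + 4.6238e+7*I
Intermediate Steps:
s(K, I) = I*K² (s(K, I) = (I*K)*K = I*K²)
M(g) = √(-96 + g)
(5538 + M(-102))*(-36550 + s(-127, 206)) = (5538 + √(-96 - 102))*(-36550 + 206*(-127)²) = (5538 + √(-198))*(-36550 + 206*16129) = (5538 + 3*I*√22)*(-36550 + 3322574) = (5538 + 3*I*√22)*3286024 = 18198000912 + 9858072*I*√22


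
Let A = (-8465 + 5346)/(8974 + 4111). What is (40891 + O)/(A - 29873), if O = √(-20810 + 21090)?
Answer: -535058735/390891324 - 13085*√70/195445662 ≈ -1.3694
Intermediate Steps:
O = 2*√70 (O = √280 = 2*√70 ≈ 16.733)
A = -3119/13085 ≈ -0.23836
(40891 + O)/(A - 29873) = (40891 + 2*√70)/(-3119/13085 - 29873) = (40891 + 2*√70)/(-390891324/13085) = (40891 + 2*√70)*(-13085/390891324) = -535058735/390891324 - 13085*√70/195445662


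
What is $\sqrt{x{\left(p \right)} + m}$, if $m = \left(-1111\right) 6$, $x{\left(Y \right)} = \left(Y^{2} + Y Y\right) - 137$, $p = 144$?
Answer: $\sqrt{34669} \approx 186.2$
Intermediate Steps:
$x{\left(Y \right)} = -137 + 2 Y^{2}$ ($x{\left(Y \right)} = \left(Y^{2} + Y^{2}\right) - 137 = 2 Y^{2} - 137 = -137 + 2 Y^{2}$)
$m = -6666$
$\sqrt{x{\left(p \right)} + m} = \sqrt{\left(-137 + 2 \cdot 144^{2}\right) - 6666} = \sqrt{\left(-137 + 2 \cdot 20736\right) - 6666} = \sqrt{\left(-137 + 41472\right) - 6666} = \sqrt{41335 - 6666} = \sqrt{34669}$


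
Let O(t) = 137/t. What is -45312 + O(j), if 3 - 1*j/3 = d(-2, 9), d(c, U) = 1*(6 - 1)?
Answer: -272009/6 ≈ -45335.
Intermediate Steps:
d(c, U) = 5 (d(c, U) = 1*5 = 5)
j = -6 (j = 9 - 3*5 = 9 - 15 = -6)
-45312 + O(j) = -45312 + 137/(-6) = -45312 + 137*(-⅙) = -45312 - 137/6 = -272009/6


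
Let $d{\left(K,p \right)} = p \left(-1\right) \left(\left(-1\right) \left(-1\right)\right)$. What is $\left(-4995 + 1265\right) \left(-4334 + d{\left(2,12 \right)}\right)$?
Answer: $16210580$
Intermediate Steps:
$d{\left(K,p \right)} = - p$ ($d{\left(K,p \right)} = - p 1 = - p$)
$\left(-4995 + 1265\right) \left(-4334 + d{\left(2,12 \right)}\right) = \left(-4995 + 1265\right) \left(-4334 - 12\right) = - 3730 \left(-4334 - 12\right) = \left(-3730\right) \left(-4346\right) = 16210580$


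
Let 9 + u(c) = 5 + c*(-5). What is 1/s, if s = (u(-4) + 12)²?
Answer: 1/784 ≈ 0.0012755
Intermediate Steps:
u(c) = -4 - 5*c (u(c) = -9 + (5 + c*(-5)) = -9 + (5 - 5*c) = -4 - 5*c)
s = 784 (s = ((-4 - 5*(-4)) + 12)² = ((-4 + 20) + 12)² = (16 + 12)² = 28² = 784)
1/s = 1/784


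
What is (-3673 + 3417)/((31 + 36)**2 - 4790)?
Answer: 256/301 ≈ 0.85050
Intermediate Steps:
(-3673 + 3417)/((31 + 36)**2 - 4790) = -256/(67**2 - 4790) = -256/(4489 - 4790) = -256/(-301) = -256*(-1/301) = 256/301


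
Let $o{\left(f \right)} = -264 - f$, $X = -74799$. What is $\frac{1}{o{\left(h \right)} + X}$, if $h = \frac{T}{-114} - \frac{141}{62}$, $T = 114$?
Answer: $- \frac{62}{4653703} \approx -1.3323 \cdot 10^{-5}$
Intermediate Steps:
$h = - \frac{203}{62}$ ($h = \frac{114}{-114} - \frac{141}{62} = 114 \left(- \frac{1}{114}\right) - \frac{141}{62} = -1 - \frac{141}{62} = - \frac{203}{62} \approx -3.2742$)
$\frac{1}{o{\left(h \right)} + X} = \frac{1}{\left(-264 - - \frac{203}{62}\right) - 74799} = \frac{1}{\left(-264 + \frac{203}{62}\right) - 74799} = \frac{1}{- \frac{16165}{62} - 74799} = \frac{1}{- \frac{4653703}{62}} = - \frac{62}{4653703}$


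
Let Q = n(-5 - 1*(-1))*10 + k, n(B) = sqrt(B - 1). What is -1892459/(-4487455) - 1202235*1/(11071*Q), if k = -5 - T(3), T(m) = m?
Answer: 4581366746633/2334988872335 + 2003725*I*sqrt(5)/1040674 ≈ 1.9621 + 4.3054*I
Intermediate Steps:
n(B) = sqrt(-1 + B)
k = -8 (k = -5 - 1*3 = -5 - 3 = -8)
Q = -8 + 10*I*sqrt(5) (Q = sqrt(-1 + (-5 - 1*(-1)))*10 - 8 = sqrt(-1 + (-5 + 1))*10 - 8 = sqrt(-1 - 4)*10 - 8 = sqrt(-5)*10 - 8 = (I*sqrt(5))*10 - 8 = 10*I*sqrt(5) - 8 = -8 + 10*I*sqrt(5) ≈ -8.0 + 22.361*I)
-1892459/(-4487455) - 1202235*1/(11071*Q) = -1892459/(-4487455) - 1202235*1/(11071*(-8 + 10*I*sqrt(5))) = -1892459*(-1/4487455) - 1202235/(-88568 + 110710*I*sqrt(5)) = 1892459/4487455 - 1202235/(-88568 + 110710*I*sqrt(5))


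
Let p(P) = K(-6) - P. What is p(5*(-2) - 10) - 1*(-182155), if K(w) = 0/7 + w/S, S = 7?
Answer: 1275219/7 ≈ 1.8217e+5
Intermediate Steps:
K(w) = w/7 (K(w) = 0/7 + w/7 = 0*(1/7) + w*(1/7) = 0 + w/7 = w/7)
p(P) = -6/7 - P (p(P) = (1/7)*(-6) - P = -6/7 - P)
p(5*(-2) - 10) - 1*(-182155) = (-6/7 - (5*(-2) - 10)) - 1*(-182155) = (-6/7 - (-10 - 10)) + 182155 = (-6/7 - 1*(-20)) + 182155 = (-6/7 + 20) + 182155 = 134/7 + 182155 = 1275219/7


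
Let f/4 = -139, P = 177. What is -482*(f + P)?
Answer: 182678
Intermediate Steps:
f = -556 (f = 4*(-139) = -556)
-482*(f + P) = -482*(-556 + 177) = -482*(-379) = 182678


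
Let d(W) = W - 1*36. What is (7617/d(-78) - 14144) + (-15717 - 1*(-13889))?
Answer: -609475/38 ≈ -16039.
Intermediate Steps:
d(W) = -36 + W (d(W) = W - 36 = -36 + W)
(7617/d(-78) - 14144) + (-15717 - 1*(-13889)) = (7617/(-36 - 78) - 14144) + (-15717 - 1*(-13889)) = (7617/(-114) - 14144) + (-15717 + 13889) = (7617*(-1/114) - 14144) - 1828 = (-2539/38 - 14144) - 1828 = -540011/38 - 1828 = -609475/38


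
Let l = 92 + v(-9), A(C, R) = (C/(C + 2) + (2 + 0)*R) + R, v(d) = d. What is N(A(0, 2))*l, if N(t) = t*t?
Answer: 2988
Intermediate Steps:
A(C, R) = 3*R + C/(2 + C) (A(C, R) = (C/(2 + C) + 2*R) + R = (2*R + C/(2 + C)) + R = 3*R + C/(2 + C))
N(t) = t**2
l = 83 (l = 92 - 9 = 83)
N(A(0, 2))*l = ((0 + 6*2 + 3*0*2)/(2 + 0))**2*83 = ((0 + 12 + 0)/2)**2*83 = ((1/2)*12)**2*83 = 6**2*83 = 36*83 = 2988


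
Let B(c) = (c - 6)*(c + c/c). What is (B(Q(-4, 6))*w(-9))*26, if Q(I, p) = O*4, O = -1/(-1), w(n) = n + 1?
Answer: 2080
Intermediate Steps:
w(n) = 1 + n
O = 1 (O = -1*(-1) = 1)
Q(I, p) = 4 (Q(I, p) = 1*4 = 4)
B(c) = (1 + c)*(-6 + c) (B(c) = (-6 + c)*(c + 1) = (-6 + c)*(1 + c) = (1 + c)*(-6 + c))
(B(Q(-4, 6))*w(-9))*26 = ((-6 + 4² - 5*4)*(1 - 9))*26 = ((-6 + 16 - 20)*(-8))*26 = -10*(-8)*26 = 80*26 = 2080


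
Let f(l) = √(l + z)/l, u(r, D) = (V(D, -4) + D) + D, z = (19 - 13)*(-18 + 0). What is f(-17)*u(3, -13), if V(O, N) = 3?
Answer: 115*I*√5/17 ≈ 15.126*I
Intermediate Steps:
z = -108 (z = 6*(-18) = -108)
u(r, D) = 3 + 2*D (u(r, D) = (3 + D) + D = 3 + 2*D)
f(l) = √(-108 + l)/l (f(l) = √(l - 108)/l = √(-108 + l)/l)
f(-17)*u(3, -13) = (√(-108 - 17)/(-17))*(3 + 2*(-13)) = (-5*I*√5/17)*(3 - 26) = -5*I*√5/17*(-23) = 115*I*√5/17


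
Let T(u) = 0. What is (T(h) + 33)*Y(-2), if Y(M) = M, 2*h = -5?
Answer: -66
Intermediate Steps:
h = -5/2 (h = (½)*(-5) = -5/2 ≈ -2.5000)
(T(h) + 33)*Y(-2) = (0 + 33)*(-2) = 33*(-2) = -66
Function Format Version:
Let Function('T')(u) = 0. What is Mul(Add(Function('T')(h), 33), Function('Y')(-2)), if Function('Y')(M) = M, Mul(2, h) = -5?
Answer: -66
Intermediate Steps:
h = Rational(-5, 2) (h = Mul(Rational(1, 2), -5) = Rational(-5, 2) ≈ -2.5000)
Mul(Add(Function('T')(h), 33), Function('Y')(-2)) = Mul(Add(0, 33), -2) = Mul(33, -2) = -66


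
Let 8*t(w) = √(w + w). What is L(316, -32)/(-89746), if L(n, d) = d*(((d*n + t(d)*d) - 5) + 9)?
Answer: -161728/44873 - 512*I/44873 ≈ -3.6041 - 0.01141*I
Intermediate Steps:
t(w) = √2*√w/8 (t(w) = √(w + w)/8 = √(2*w)/8 = (√2*√w)/8 = √2*√w/8)
L(n, d) = d*(4 + d*n + √2*d^(3/2)/8) (L(n, d) = d*(((d*n + (√2*√d/8)*d) - 5) + 9) = d*(((d*n + √2*d^(3/2)/8) - 5) + 9) = d*((-5 + d*n + √2*d^(3/2)/8) + 9) = d*(4 + d*n + √2*d^(3/2)/8))
L(316, -32)/(-89746) = ((⅛)*(-32)*(32 + √2*(-32)^(3/2) + 8*(-32)*316))/(-89746) = ((⅛)*(-32)*(32 + √2*(-128*I*√2) - 80896))*(-1/89746) = ((⅛)*(-32)*(32 - 256*I - 80896))*(-1/89746) = ((⅛)*(-32)*(-80864 - 256*I))*(-1/89746) = (323456 + 1024*I)*(-1/89746) = -161728/44873 - 512*I/44873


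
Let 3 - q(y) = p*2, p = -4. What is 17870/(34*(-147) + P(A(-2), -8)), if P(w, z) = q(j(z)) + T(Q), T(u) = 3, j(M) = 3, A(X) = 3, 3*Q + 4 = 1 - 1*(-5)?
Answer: -8935/2492 ≈ -3.5855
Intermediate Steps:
Q = ⅔ (Q = -4/3 + (1 - 1*(-5))/3 = -4/3 + (1 + 5)/3 = -4/3 + (⅓)*6 = -4/3 + 2 = ⅔ ≈ 0.66667)
q(y) = 11 (q(y) = 3 - (-4)*2 = 3 - 1*(-8) = 3 + 8 = 11)
P(w, z) = 14 (P(w, z) = 11 + 3 = 14)
17870/(34*(-147) + P(A(-2), -8)) = 17870/(34*(-147) + 14) = 17870/(-4998 + 14) = 17870/(-4984) = 17870*(-1/4984) = -8935/2492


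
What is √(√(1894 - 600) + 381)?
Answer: √(381 + √1294) ≈ 20.420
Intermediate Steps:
√(√(1894 - 600) + 381) = √(√1294 + 381) = √(381 + √1294)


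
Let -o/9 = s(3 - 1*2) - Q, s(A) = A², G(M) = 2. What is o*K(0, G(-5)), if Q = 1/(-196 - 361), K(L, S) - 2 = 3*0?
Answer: -10044/557 ≈ -18.032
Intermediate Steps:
K(L, S) = 2 (K(L, S) = 2 + 3*0 = 2 + 0 = 2)
Q = -1/557 (Q = 1/(-557) = -1/557 ≈ -0.0017953)
o = -5022/557 (o = -9*((3 - 1*2)² - 1*(-1/557)) = -9*((3 - 2)² + 1/557) = -9*(1² + 1/557) = -9*(1 + 1/557) = -9*558/557 = -5022/557 ≈ -9.0162)
o*K(0, G(-5)) = -5022/557*2 = -10044/557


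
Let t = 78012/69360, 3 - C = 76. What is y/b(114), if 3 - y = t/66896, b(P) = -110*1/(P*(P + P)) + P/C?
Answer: -275118237657603/143601144778480 ≈ -1.9158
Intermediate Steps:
C = -73 (C = 3 - 1*76 = 3 - 76 = -73)
b(P) = -55/P² - P/73 (b(P) = -110*1/(P*(P + P)) + P/(-73) = -110*1/(2*P²) + P*(-1/73) = -110*1/(2*P²) - P/73 = -55/P² - P/73)
t = 6501/5780 (t = 78012*(1/69360) = 6501/5780 ≈ 1.1247)
y = 1159970139/386658880 (y = 3 - 6501/(5780*66896) = 3 - 1*6501/386658880 = 3 - 6501/386658880 = 1159970139/386658880 ≈ 3.0000)
y/b(114) = 1159970139/(386658880*(-55/114² - 1/73*114)) = 1159970139/(386658880*(-55*1/12996 - 114/73)) = 1159970139/(386658880*(-55/12996 - 114/73)) = 1159970139/(386658880*(-1485559/948708)) = (1159970139/386658880)*(-948708/1485559) = -275118237657603/143601144778480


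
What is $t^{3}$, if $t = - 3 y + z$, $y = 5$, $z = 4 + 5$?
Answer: $-216$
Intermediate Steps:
$z = 9$
$t = -6$ ($t = \left(-3\right) 5 + 9 = -15 + 9 = -6$)
$t^{3} = \left(-6\right)^{3} = -216$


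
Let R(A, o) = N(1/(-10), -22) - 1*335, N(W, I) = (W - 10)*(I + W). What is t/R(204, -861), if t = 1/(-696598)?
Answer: 50/3893634521 ≈ 1.2841e-8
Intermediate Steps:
N(W, I) = (-10 + W)*(I + W)
R(A, o) = -11179/100 (R(A, o) = ((1/(-10))² - 10*(-22) - 10/(-10) - 22/(-10)) - 1*335 = ((-⅒)² + 220 - 10*(-⅒) - 22*(-⅒)) - 335 = (1/100 + 220 + 1 + 11/5) - 335 = 22321/100 - 335 = -11179/100)
t = -1/696598 ≈ -1.4355e-6
t/R(204, -861) = -1/(696598*(-11179/100)) = -1/696598*(-100/11179) = 50/3893634521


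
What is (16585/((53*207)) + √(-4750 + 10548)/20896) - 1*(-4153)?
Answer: 45579148/10971 + √5798/20896 ≈ 4154.5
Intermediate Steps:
(16585/((53*207)) + √(-4750 + 10548)/20896) - 1*(-4153) = (16585/10971 + √5798*(1/20896)) + 4153 = (16585*(1/10971) + √5798/20896) + 4153 = (16585/10971 + √5798/20896) + 4153 = 45579148/10971 + √5798/20896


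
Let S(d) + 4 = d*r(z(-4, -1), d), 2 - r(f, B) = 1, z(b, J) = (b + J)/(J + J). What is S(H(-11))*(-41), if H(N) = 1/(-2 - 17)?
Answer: 3157/19 ≈ 166.16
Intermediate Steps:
z(b, J) = (J + b)/(2*J) (z(b, J) = (J + b)/((2*J)) = (J + b)*(1/(2*J)) = (J + b)/(2*J))
r(f, B) = 1 (r(f, B) = 2 - 1*1 = 2 - 1 = 1)
H(N) = -1/19 (H(N) = 1/(-19) = -1/19)
S(d) = -4 + d (S(d) = -4 + d*1 = -4 + d)
S(H(-11))*(-41) = (-4 - 1/19)*(-41) = -77/19*(-41) = 3157/19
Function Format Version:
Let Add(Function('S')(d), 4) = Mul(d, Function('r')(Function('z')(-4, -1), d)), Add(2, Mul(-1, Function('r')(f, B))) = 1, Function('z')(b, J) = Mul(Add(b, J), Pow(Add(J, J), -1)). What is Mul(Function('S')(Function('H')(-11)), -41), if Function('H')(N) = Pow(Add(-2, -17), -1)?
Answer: Rational(3157, 19) ≈ 166.16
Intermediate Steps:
Function('z')(b, J) = Mul(Rational(1, 2), Pow(J, -1), Add(J, b)) (Function('z')(b, J) = Mul(Add(J, b), Pow(Mul(2, J), -1)) = Mul(Add(J, b), Mul(Rational(1, 2), Pow(J, -1))) = Mul(Rational(1, 2), Pow(J, -1), Add(J, b)))
Function('r')(f, B) = 1 (Function('r')(f, B) = Add(2, Mul(-1, 1)) = Add(2, -1) = 1)
Function('H')(N) = Rational(-1, 19) (Function('H')(N) = Pow(-19, -1) = Rational(-1, 19))
Function('S')(d) = Add(-4, d) (Function('S')(d) = Add(-4, Mul(d, 1)) = Add(-4, d))
Mul(Function('S')(Function('H')(-11)), -41) = Mul(Add(-4, Rational(-1, 19)), -41) = Mul(Rational(-77, 19), -41) = Rational(3157, 19)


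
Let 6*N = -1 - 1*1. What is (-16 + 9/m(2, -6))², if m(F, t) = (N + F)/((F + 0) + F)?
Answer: 784/25 ≈ 31.360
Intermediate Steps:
N = -⅓ (N = (-1 - 1*1)/6 = (-1 - 1)/6 = (⅙)*(-2) = -⅓ ≈ -0.33333)
m(F, t) = (-⅓ + F)/(2*F) (m(F, t) = (-⅓ + F)/((F + 0) + F) = (-⅓ + F)/(F + F) = (-⅓ + F)/((2*F)) = (-⅓ + F)*(1/(2*F)) = (-⅓ + F)/(2*F))
(-16 + 9/m(2, -6))² = (-16 + 9/(((⅙)*(-1 + 3*2)/2)))² = (-16 + 9/(((⅙)*(½)*(-1 + 6))))² = (-16 + 9/(((⅙)*(½)*5)))² = (-16 + 9/(5/12))² = (-16 + 9*(12/5))² = (-16 + 108/5)² = (28/5)² = 784/25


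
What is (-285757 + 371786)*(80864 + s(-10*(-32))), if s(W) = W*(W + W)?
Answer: 24575388256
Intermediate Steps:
s(W) = 2*W² (s(W) = W*(2*W) = 2*W²)
(-285757 + 371786)*(80864 + s(-10*(-32))) = (-285757 + 371786)*(80864 + 2*(-10*(-32))²) = 86029*(80864 + 2*320²) = 86029*(80864 + 2*102400) = 86029*(80864 + 204800) = 86029*285664 = 24575388256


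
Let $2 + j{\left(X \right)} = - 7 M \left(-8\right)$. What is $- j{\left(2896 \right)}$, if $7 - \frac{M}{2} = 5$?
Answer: $-222$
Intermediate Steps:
$M = 4$ ($M = 14 - 10 = 4$)
$j{\left(X \right)} = 222$ ($j{\left(X \right)} = -2 + \left(-7\right) 4 \left(-8\right) = -2 - -224 = -2 + 224 = 222$)
$- j{\left(2896 \right)} = \left(-1\right) 222 = -222$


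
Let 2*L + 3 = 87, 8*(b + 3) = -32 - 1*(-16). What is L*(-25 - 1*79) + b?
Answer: -4373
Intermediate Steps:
b = -5 (b = -3 + (-32 - 1*(-16))/8 = -3 + (-32 + 16)/8 = -3 + (⅛)*(-16) = -3 - 2 = -5)
L = 42 (L = -3/2 + (½)*87 = -3/2 + 87/2 = 42)
L*(-25 - 1*79) + b = 42*(-25 - 1*79) - 5 = 42*(-25 - 79) - 5 = 42*(-104) - 5 = -4368 - 5 = -4373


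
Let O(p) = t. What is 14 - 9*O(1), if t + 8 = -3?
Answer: 113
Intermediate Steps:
t = -11 (t = -8 - 3 = -11)
O(p) = -11
14 - 9*O(1) = 14 - 9*(-11) = 14 + 99 = 113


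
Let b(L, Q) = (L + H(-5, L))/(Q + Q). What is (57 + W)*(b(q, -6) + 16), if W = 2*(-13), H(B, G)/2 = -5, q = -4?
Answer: 3193/6 ≈ 532.17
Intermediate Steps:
H(B, G) = -10 (H(B, G) = 2*(-5) = -10)
b(L, Q) = (-10 + L)/(2*Q) (b(L, Q) = (L - 10)/(Q + Q) = (-10 + L)/((2*Q)) = (-10 + L)*(1/(2*Q)) = (-10 + L)/(2*Q))
W = -26
(57 + W)*(b(q, -6) + 16) = (57 - 26)*((1/2)*(-10 - 4)/(-6) + 16) = 31*((1/2)*(-1/6)*(-14) + 16) = 31*(7/6 + 16) = 31*(103/6) = 3193/6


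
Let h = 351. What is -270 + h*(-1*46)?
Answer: -16416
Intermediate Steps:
-270 + h*(-1*46) = -270 + 351*(-1*46) = -270 + 351*(-46) = -270 - 16146 = -16416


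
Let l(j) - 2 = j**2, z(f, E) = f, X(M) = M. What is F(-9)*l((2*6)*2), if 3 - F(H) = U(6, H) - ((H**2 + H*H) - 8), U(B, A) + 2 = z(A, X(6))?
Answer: 97104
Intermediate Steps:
U(B, A) = -2 + A
l(j) = 2 + j**2
F(H) = -3 - H + 2*H**2 (F(H) = 3 - ((-2 + H) - ((H**2 + H*H) - 8)) = 3 - ((-2 + H) - ((H**2 + H**2) - 8)) = 3 - ((-2 + H) - (2*H**2 - 8)) = 3 - ((-2 + H) - (-8 + 2*H**2)) = 3 - ((-2 + H) + (8 - 2*H**2)) = 3 - (6 + H - 2*H**2) = 3 + (-6 - H + 2*H**2) = -3 - H + 2*H**2)
F(-9)*l((2*6)*2) = (-3 - 1*(-9) + 2*(-9)**2)*(2 + ((2*6)*2)**2) = (-3 + 9 + 2*81)*(2 + (12*2)**2) = (-3 + 9 + 162)*(2 + 24**2) = 168*(2 + 576) = 168*578 = 97104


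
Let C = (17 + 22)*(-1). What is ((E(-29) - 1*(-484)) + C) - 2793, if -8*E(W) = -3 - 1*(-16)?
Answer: -18797/8 ≈ -2349.6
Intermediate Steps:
E(W) = -13/8 (E(W) = -(-3 - 1*(-16))/8 = -(-3 + 16)/8 = -⅛*13 = -13/8)
C = -39 (C = 39*(-1) = -39)
((E(-29) - 1*(-484)) + C) - 2793 = ((-13/8 - 1*(-484)) - 39) - 2793 = ((-13/8 + 484) - 39) - 2793 = (3859/8 - 39) - 2793 = 3547/8 - 2793 = -18797/8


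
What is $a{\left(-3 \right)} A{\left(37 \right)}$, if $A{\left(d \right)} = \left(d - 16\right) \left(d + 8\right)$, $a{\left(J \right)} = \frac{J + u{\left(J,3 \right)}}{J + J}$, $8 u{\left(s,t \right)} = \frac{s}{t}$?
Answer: $\frac{7875}{16} \approx 492.19$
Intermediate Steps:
$u{\left(s,t \right)} = \frac{s}{8 t}$ ($u{\left(s,t \right)} = \frac{s \frac{1}{t}}{8} = \frac{s}{8 t}$)
$a{\left(J \right)} = \frac{25}{48}$ ($a{\left(J \right)} = \frac{J + \frac{J}{8 \cdot 3}}{J + J} = \frac{J + \frac{1}{8} J \frac{1}{3}}{2 J} = \left(J + \frac{J}{24}\right) \frac{1}{2 J} = \frac{25 J}{24} \frac{1}{2 J} = \frac{25}{48}$)
$A{\left(d \right)} = \left(-16 + d\right) \left(8 + d\right)$ ($A{\left(d \right)} = \left(d + \left(-17 + 1\right)\right) \left(8 + d\right) = \left(d - 16\right) \left(8 + d\right) = \left(-16 + d\right) \left(8 + d\right)$)
$a{\left(-3 \right)} A{\left(37 \right)} = \frac{25 \left(-128 + 37^{2} - 296\right)}{48} = \frac{25 \left(-128 + 1369 - 296\right)}{48} = \frac{25}{48} \cdot 945 = \frac{7875}{16}$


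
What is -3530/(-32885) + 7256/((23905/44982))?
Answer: 306668558302/22460455 ≈ 13654.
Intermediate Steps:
-3530/(-32885) + 7256/((23905/44982)) = -3530*(-1/32885) + 7256/((23905*(1/44982))) = 706/6577 + 7256/(3415/6426) = 706/6577 + 7256*(6426/3415) = 706/6577 + 46627056/3415 = 306668558302/22460455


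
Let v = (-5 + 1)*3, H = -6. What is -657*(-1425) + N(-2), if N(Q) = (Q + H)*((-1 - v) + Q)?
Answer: 936153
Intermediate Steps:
v = -12 (v = -4*3 = -12)
N(Q) = (-6 + Q)*(11 + Q) (N(Q) = (Q - 6)*((-1 - 1*(-12)) + Q) = (-6 + Q)*((-1 + 12) + Q) = (-6 + Q)*(11 + Q))
-657*(-1425) + N(-2) = -657*(-1425) + (-66 + (-2)**2 + 5*(-2)) = 936225 + (-66 + 4 - 10) = 936225 - 72 = 936153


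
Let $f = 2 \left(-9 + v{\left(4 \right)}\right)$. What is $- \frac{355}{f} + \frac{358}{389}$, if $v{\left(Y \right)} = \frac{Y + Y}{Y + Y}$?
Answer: $\frac{143823}{6224} \approx 23.108$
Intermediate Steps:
$v{\left(Y \right)} = 1$ ($v{\left(Y \right)} = \frac{2 Y}{2 Y} = 2 Y \frac{1}{2 Y} = 1$)
$f = -16$ ($f = 2 \left(-9 + 1\right) = 2 \left(-8\right) = -16$)
$- \frac{355}{f} + \frac{358}{389} = - \frac{355}{-16} + \frac{358}{389} = \left(-355\right) \left(- \frac{1}{16}\right) + 358 \cdot \frac{1}{389} = \frac{355}{16} + \frac{358}{389} = \frac{143823}{6224}$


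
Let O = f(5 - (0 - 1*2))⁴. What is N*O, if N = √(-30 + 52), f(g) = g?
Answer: 2401*√22 ≈ 11262.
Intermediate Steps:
N = √22 ≈ 4.6904
O = 2401 (O = (5 - (0 - 1*2))⁴ = (5 - (0 - 2))⁴ = (5 - 1*(-2))⁴ = (5 + 2)⁴ = 7⁴ = 2401)
N*O = √22*2401 = 2401*√22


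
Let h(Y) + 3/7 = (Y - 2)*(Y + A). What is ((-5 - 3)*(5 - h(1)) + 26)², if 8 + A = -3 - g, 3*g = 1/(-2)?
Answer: 1653796/441 ≈ 3750.1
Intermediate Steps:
g = -⅙ (g = (⅓)/(-2) = (⅓)*(-½) = -⅙ ≈ -0.16667)
A = -65/6 (A = -8 + (-3 - 1*(-⅙)) = -8 + (-3 + ⅙) = -8 - 17/6 = -65/6 ≈ -10.833)
h(Y) = -3/7 + (-2 + Y)*(-65/6 + Y) (h(Y) = -3/7 + (Y - 2)*(Y - 65/6) = -3/7 + (-2 + Y)*(-65/6 + Y))
((-5 - 3)*(5 - h(1)) + 26)² = ((-5 - 3)*(5 - (446/21 + 1² - 77/6*1)) + 26)² = (-8*(5 - (446/21 + 1 - 77/6)) + 26)² = (-8*(5 - 1*395/42) + 26)² = (-8*(5 - 395/42) + 26)² = (-8*(-185/42) + 26)² = (740/21 + 26)² = (1286/21)² = 1653796/441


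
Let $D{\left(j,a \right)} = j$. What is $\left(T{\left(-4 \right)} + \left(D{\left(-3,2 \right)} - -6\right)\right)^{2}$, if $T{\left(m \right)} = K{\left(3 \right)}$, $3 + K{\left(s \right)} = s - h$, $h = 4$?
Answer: $1$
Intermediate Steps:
$K{\left(s \right)} = -7 + s$ ($K{\left(s \right)} = -3 + \left(s - 4\right) = -3 + \left(-4 + s\right) = -7 + s$)
$T{\left(m \right)} = -4$ ($T{\left(m \right)} = -7 + 3 = -4$)
$\left(T{\left(-4 \right)} + \left(D{\left(-3,2 \right)} - -6\right)\right)^{2} = \left(-4 - -3\right)^{2} = \left(-4 + \left(-3 + 6\right)\right)^{2} = \left(-4 + 3\right)^{2} = \left(-1\right)^{2} = 1$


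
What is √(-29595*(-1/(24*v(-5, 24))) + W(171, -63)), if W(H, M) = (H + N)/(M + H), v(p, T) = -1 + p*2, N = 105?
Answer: I*√1908742/132 ≈ 10.466*I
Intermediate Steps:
v(p, T) = -1 + 2*p
W(H, M) = (105 + H)/(H + M) (W(H, M) = (H + 105)/(M + H) = (105 + H)/(H + M))
√(-29595*(-1/(24*v(-5, 24))) + W(171, -63)) = √(-29595*(-1/(24*(-1 + 2*(-5)))) + (105 + 171)/(171 - 63)) = √(-29595*(-1/(24*(-1 - 10))) + 276/108) = √(-29595/((-11*(-24))) + (1/108)*276) = √(-29595/264 + 23/9) = √(-29595*1/264 + 23/9) = √(-9865/88 + 23/9) = √(-86761/792) = I*√1908742/132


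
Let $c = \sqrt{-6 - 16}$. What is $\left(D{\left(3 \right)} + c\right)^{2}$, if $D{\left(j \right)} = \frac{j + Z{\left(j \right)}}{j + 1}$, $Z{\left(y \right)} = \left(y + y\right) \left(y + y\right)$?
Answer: $\frac{1169}{16} + \frac{39 i \sqrt{22}}{2} \approx 73.063 + 91.463 i$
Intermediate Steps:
$Z{\left(y \right)} = 4 y^{2}$ ($Z{\left(y \right)} = 2 y 2 y = 4 y^{2}$)
$D{\left(j \right)} = \frac{j + 4 j^{2}}{1 + j}$ ($D{\left(j \right)} = \frac{j + 4 j^{2}}{j + 1} = \frac{j + 4 j^{2}}{1 + j}$)
$c = i \sqrt{22}$ ($c = \sqrt{-22} = i \sqrt{22} \approx 4.6904 i$)
$\left(D{\left(3 \right)} + c\right)^{2} = \left(\frac{3 \left(1 + 4 \cdot 3\right)}{1 + 3} + i \sqrt{22}\right)^{2} = \left(\frac{3 \left(1 + 12\right)}{4} + i \sqrt{22}\right)^{2} = \left(3 \cdot \frac{1}{4} \cdot 13 + i \sqrt{22}\right)^{2} = \left(\frac{39}{4} + i \sqrt{22}\right)^{2}$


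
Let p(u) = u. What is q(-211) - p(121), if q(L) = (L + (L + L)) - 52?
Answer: -806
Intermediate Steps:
q(L) = -52 + 3*L (q(L) = (L + 2*L) - 52 = 3*L - 52 = -52 + 3*L)
q(-211) - p(121) = (-52 + 3*(-211)) - 1*121 = (-52 - 633) - 121 = -685 - 121 = -806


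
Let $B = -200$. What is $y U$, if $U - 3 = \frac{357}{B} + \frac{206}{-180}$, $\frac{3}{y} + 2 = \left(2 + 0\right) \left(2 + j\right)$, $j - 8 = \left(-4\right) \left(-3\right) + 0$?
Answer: $\frac{127}{25200} \approx 0.0050397$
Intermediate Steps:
$j = 20$ ($j = 8 + \left(\left(-4\right) \left(-3\right) + 0\right) = 8 + \left(12 + 0\right) = 8 + 12 = 20$)
$y = \frac{1}{14}$ ($y = \frac{3}{-2 + \left(2 + 0\right) \left(2 + 20\right)} = \frac{3}{-2 + 2 \cdot 22} = \frac{3}{-2 + 44} = \frac{3}{42} = 3 \cdot \frac{1}{42} = \frac{1}{14} \approx 0.071429$)
$U = \frac{127}{1800}$ ($U = 3 + \left(\frac{357}{-200} + \frac{206}{-180}\right) = 3 + \left(357 \left(- \frac{1}{200}\right) + 206 \left(- \frac{1}{180}\right)\right) = 3 - \frac{5273}{1800} = \frac{127}{1800} \approx 0.070556$)
$y U = \frac{1}{14} \cdot \frac{127}{1800} = \frac{127}{25200}$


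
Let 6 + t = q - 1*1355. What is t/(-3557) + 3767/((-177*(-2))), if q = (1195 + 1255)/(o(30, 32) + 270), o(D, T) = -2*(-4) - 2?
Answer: 53198504/4826849 ≈ 11.021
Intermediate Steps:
o(D, T) = 6 (o(D, T) = 8 - 2 = 6)
q = 1225/138 (q = (1195 + 1255)/(6 + 270) = 2450/276 = 2450*(1/276) = 1225/138 ≈ 8.8768)
t = -186593/138 (t = -6 + (1225/138 - 1*1355) = -6 + (1225/138 - 1355) = -6 - 185765/138 = -186593/138 ≈ -1352.1)
t/(-3557) + 3767/((-177*(-2))) = -186593/138/(-3557) + 3767/((-177*(-2))) = -186593/138*(-1/3557) + 3767/354 = 186593/490866 + 3767*(1/354) = 186593/490866 + 3767/354 = 53198504/4826849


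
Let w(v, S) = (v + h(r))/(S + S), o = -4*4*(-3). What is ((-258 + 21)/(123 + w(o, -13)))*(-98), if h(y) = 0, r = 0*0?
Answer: 14378/75 ≈ 191.71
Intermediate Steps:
r = 0
o = 48 (o = -16*(-3) = 48)
w(v, S) = v/(2*S) (w(v, S) = (v + 0)/(S + S) = v/((2*S)) = v*(1/(2*S)) = v/(2*S))
((-258 + 21)/(123 + w(o, -13)))*(-98) = ((-258 + 21)/(123 + (½)*48/(-13)))*(-98) = -237/(123 + (½)*48*(-1/13))*(-98) = -237/(123 - 24/13)*(-98) = -237/1575/13*(-98) = -237*13/1575*(-98) = -1027/525*(-98) = 14378/75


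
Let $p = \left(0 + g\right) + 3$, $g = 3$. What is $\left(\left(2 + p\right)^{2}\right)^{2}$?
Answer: $4096$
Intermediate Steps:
$p = 6$ ($p = \left(0 + 3\right) + 3 = 3 + 3 = 6$)
$\left(\left(2 + p\right)^{2}\right)^{2} = \left(\left(2 + 6\right)^{2}\right)^{2} = \left(8^{2}\right)^{2} = 64^{2} = 4096$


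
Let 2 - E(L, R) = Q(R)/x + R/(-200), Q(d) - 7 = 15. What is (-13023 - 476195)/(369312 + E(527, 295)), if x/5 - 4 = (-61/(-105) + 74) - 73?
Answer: -5733634960/4328368127 ≈ -1.3247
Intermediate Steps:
Q(d) = 22 (Q(d) = 7 + 15 = 22)
x = 586/21 (x = 20 + 5*((-61/(-105) + 74) - 73) = 20 + 5*((-61*(-1/105) + 74) - 73) = 20 + 5*((61/105 + 74) - 73) = 20 + 5*(7831/105 - 73) = 20 + 5*(166/105) = 20 + 166/21 = 586/21 ≈ 27.905)
E(L, R) = 355/293 + R/200 (E(L, R) = 2 - (22/(586/21) + R/(-200)) = 2 - (22*(21/586) + R*(-1/200)) = 2 - (231/293 - R/200) = 2 + (-231/293 + R/200) = 355/293 + R/200)
(-13023 - 476195)/(369312 + E(527, 295)) = (-13023 - 476195)/(369312 + (355/293 + (1/200)*295)) = -489218/(369312 + (355/293 + 59/40)) = -489218/(369312 + 31487/11720) = -489218/4328368127/11720 = -489218*11720/4328368127 = -5733634960/4328368127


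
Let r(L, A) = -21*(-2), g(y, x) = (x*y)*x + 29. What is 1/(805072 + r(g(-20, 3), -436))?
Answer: 1/805114 ≈ 1.2421e-6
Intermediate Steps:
g(y, x) = 29 + y*x² (g(y, x) = y*x² + 29 = 29 + y*x²)
r(L, A) = 42
1/(805072 + r(g(-20, 3), -436)) = 1/(805072 + 42) = 1/805114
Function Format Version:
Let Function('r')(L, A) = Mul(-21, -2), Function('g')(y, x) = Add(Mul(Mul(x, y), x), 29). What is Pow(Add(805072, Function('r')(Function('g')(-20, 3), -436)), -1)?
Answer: Rational(1, 805114) ≈ 1.2421e-6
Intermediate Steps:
Function('g')(y, x) = Add(29, Mul(y, Pow(x, 2))) (Function('g')(y, x) = Add(Mul(y, Pow(x, 2)), 29) = Add(29, Mul(y, Pow(x, 2))))
Function('r')(L, A) = 42
Pow(Add(805072, Function('r')(Function('g')(-20, 3), -436)), -1) = Pow(Add(805072, 42), -1) = Pow(805114, -1) = Rational(1, 805114)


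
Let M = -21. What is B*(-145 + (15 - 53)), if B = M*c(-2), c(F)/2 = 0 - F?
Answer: 15372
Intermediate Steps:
c(F) = -2*F (c(F) = 2*(0 - F) = 2*(-F) = -2*F)
B = -84 (B = -(-42)*(-2) = -21*4 = -84)
B*(-145 + (15 - 53)) = -84*(-145 + (15 - 53)) = -84*(-145 - 38) = -84*(-183) = 15372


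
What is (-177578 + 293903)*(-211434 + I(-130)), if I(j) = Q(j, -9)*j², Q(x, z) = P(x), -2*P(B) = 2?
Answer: -26560952550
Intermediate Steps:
P(B) = -1 (P(B) = -½*2 = -1)
Q(x, z) = -1
I(j) = -j²
(-177578 + 293903)*(-211434 + I(-130)) = (-177578 + 293903)*(-211434 - 1*(-130)²) = 116325*(-211434 - 1*16900) = 116325*(-211434 - 16900) = 116325*(-228334) = -26560952550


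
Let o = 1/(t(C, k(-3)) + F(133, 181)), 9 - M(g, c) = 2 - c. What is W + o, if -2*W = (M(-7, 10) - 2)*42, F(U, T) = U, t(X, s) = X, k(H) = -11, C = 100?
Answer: -73394/233 ≈ -315.00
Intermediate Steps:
M(g, c) = 7 + c (M(g, c) = 9 - (2 - c) = 9 + (-2 + c) = 7 + c)
W = -315 (W = -((7 + 10) - 2)*42/2 = -(17 - 2)*42/2 = -15*42/2 = -½*630 = -315)
o = 1/233 (o = 1/(100 + 133) = 1/233 ≈ 0.0042918)
W + o = -315 + 1/233 = -73394/233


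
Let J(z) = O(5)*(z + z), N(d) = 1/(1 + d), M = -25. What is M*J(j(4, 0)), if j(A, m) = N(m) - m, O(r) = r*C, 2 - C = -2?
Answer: -1000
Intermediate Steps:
C = 4 (C = 2 - 1*(-2) = 2 + 2 = 4)
O(r) = 4*r (O(r) = r*4 = 4*r)
j(A, m) = 1/(1 + m) - m
J(z) = 40*z (J(z) = (4*5)*(z + z) = 20*(2*z) = 40*z)
M*J(j(4, 0)) = -1000*(1 - 1*0*(1 + 0))/(1 + 0) = -1000*(1 - 1*0*1)/1 = -1000*1*(1 + 0) = -1000*1*1 = -1000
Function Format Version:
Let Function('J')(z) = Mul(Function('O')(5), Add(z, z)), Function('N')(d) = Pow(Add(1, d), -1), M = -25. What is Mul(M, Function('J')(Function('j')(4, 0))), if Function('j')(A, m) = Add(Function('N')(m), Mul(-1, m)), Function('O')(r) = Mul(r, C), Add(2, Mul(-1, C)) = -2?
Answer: -1000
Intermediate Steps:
C = 4 (C = Add(2, Mul(-1, -2)) = Add(2, 2) = 4)
Function('O')(r) = Mul(4, r) (Function('O')(r) = Mul(r, 4) = Mul(4, r))
Function('j')(A, m) = Add(Pow(Add(1, m), -1), Mul(-1, m))
Function('J')(z) = Mul(40, z) (Function('J')(z) = Mul(Mul(4, 5), Add(z, z)) = Mul(20, Mul(2, z)) = Mul(40, z))
Mul(M, Function('J')(Function('j')(4, 0))) = Mul(-25, Mul(40, Mul(Pow(Add(1, 0), -1), Add(1, Mul(-1, 0, Add(1, 0)))))) = Mul(-25, Mul(40, Mul(Pow(1, -1), Add(1, Mul(-1, 0, 1))))) = Mul(-25, Mul(40, Mul(1, Add(1, 0)))) = Mul(-25, Mul(40, Mul(1, 1))) = Mul(-25, Mul(40, 1)) = Mul(-25, 40) = -1000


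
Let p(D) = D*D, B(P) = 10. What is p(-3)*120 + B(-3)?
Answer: 1090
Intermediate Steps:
p(D) = D**2
p(-3)*120 + B(-3) = (-3)**2*120 + 10 = 9*120 + 10 = 1080 + 10 = 1090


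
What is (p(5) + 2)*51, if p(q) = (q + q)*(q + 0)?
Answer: 2652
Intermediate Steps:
p(q) = 2*q² (p(q) = (2*q)*q = 2*q²)
(p(5) + 2)*51 = (2*5² + 2)*51 = (2*25 + 2)*51 = (50 + 2)*51 = 52*51 = 2652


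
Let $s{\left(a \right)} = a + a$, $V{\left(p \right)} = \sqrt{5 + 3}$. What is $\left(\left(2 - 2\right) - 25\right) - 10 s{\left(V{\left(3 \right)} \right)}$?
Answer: $-25 - 40 \sqrt{2} \approx -81.569$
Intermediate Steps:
$V{\left(p \right)} = 2 \sqrt{2}$ ($V{\left(p \right)} = \sqrt{8} = 2 \sqrt{2}$)
$s{\left(a \right)} = 2 a$
$\left(\left(2 - 2\right) - 25\right) - 10 s{\left(V{\left(3 \right)} \right)} = \left(\left(2 - 2\right) - 25\right) - 10 \cdot 2 \cdot 2 \sqrt{2} = \left(0 - 25\right) - 10 \cdot 4 \sqrt{2} = -25 - 40 \sqrt{2}$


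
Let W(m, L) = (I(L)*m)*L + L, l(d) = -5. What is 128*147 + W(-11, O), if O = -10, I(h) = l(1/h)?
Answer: 18256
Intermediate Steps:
I(h) = -5
W(m, L) = L - 5*L*m (W(m, L) = (-5*m)*L + L = -5*L*m + L = L - 5*L*m)
128*147 + W(-11, O) = 128*147 - 10*(1 - 5*(-11)) = 18816 - 10*(1 + 55) = 18816 - 10*56 = 18816 - 560 = 18256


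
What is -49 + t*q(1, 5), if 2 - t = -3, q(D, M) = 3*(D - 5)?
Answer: -109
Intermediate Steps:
q(D, M) = -15 + 3*D (q(D, M) = 3*(-5 + D) = -15 + 3*D)
t = 5 (t = 2 - 1*(-3) = 2 + 3 = 5)
-49 + t*q(1, 5) = -49 + 5*(-15 + 3*1) = -49 + 5*(-15 + 3) = -49 + 5*(-12) = -49 - 60 = -109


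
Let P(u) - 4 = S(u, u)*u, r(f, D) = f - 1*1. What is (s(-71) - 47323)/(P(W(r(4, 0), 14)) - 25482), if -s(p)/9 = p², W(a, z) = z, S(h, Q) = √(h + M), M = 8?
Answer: 590401694/162281043 + 324422*√22/162281043 ≈ 3.6475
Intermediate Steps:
r(f, D) = -1 + f (r(f, D) = f - 1 = -1 + f)
S(h, Q) = √(8 + h) (S(h, Q) = √(h + 8) = √(8 + h))
P(u) = 4 + u*√(8 + u) (P(u) = 4 + √(8 + u)*u = 4 + u*√(8 + u))
s(p) = -9*p²
(s(-71) - 47323)/(P(W(r(4, 0), 14)) - 25482) = (-9*(-71)² - 47323)/((4 + 14*√(8 + 14)) - 25482) = (-9*5041 - 47323)/((4 + 14*√22) - 25482) = (-45369 - 47323)/(-25478 + 14*√22) = -92692/(-25478 + 14*√22)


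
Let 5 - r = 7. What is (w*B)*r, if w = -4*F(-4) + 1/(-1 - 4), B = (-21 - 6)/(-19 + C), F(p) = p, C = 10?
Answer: -474/5 ≈ -94.800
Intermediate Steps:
B = 3 (B = (-21 - 6)/(-19 + 10) = -27/(-9) = -27*(-⅑) = 3)
w = 79/5 (w = -4*(-4) + 1/(-1 - 4) = 16 + 1/(-5) = 16 - ⅕ = 79/5 ≈ 15.800)
r = -2 (r = 5 - 1*7 = 5 - 7 = -2)
(w*B)*r = ((79/5)*3)*(-2) = (237/5)*(-2) = -474/5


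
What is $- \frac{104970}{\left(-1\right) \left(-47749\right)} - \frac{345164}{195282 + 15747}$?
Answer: $- \frac{2971765382}{775109517} \approx -3.834$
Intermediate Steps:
$- \frac{104970}{\left(-1\right) \left(-47749\right)} - \frac{345164}{195282 + 15747} = - \frac{104970}{47749} - \frac{345164}{211029} = - \frac{2971765382}{775109517}$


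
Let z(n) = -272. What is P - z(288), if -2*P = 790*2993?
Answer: -1181963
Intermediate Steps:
P = -1182235 (P = -395*2993 = -1/2*2364470 = -1182235)
P - z(288) = -1182235 - 1*(-272) = -1182235 + 272 = -1181963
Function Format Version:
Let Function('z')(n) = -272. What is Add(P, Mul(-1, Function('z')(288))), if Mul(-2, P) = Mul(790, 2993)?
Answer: -1181963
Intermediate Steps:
P = -1182235 (P = Mul(Rational(-1, 2), Mul(790, 2993)) = Mul(Rational(-1, 2), 2364470) = -1182235)
Add(P, Mul(-1, Function('z')(288))) = Add(-1182235, Mul(-1, -272)) = Add(-1182235, 272) = -1181963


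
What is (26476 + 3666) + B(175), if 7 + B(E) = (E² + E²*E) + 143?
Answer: 5420278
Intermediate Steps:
B(E) = 136 + E² + E³ (B(E) = -7 + ((E² + E²*E) + 143) = -7 + ((E² + E³) + 143) = -7 + (143 + E² + E³) = 136 + E² + E³)
(26476 + 3666) + B(175) = (26476 + 3666) + (136 + 175² + 175³) = 30142 + (136 + 30625 + 5359375) = 30142 + 5390136 = 5420278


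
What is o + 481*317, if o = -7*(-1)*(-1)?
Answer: 152470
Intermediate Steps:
o = -7 (o = 7*(-1) = -7)
o + 481*317 = -7 + 481*317 = -7 + 152477 = 152470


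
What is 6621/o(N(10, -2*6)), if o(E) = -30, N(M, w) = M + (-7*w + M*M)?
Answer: -2207/10 ≈ -220.70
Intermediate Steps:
N(M, w) = M + M² - 7*w (N(M, w) = M + (-7*w + M²) = M + (M² - 7*w) = M + M² - 7*w)
6621/o(N(10, -2*6)) = 6621/(-30) = 6621*(-1/30) = -2207/10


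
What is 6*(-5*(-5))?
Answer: 150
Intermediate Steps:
6*(-5*(-5)) = 6*25 = 150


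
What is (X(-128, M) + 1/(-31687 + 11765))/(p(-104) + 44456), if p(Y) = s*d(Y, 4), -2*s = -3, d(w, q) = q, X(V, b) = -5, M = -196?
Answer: -99611/885771964 ≈ -0.00011246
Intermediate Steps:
s = 3/2 (s = -½*(-3) = 3/2 ≈ 1.5000)
p(Y) = 6 (p(Y) = (3/2)*4 = 6)
(X(-128, M) + 1/(-31687 + 11765))/(p(-104) + 44456) = (-5 + 1/(-31687 + 11765))/(6 + 44456) = (-5 + 1/(-19922))/44462 = (-5 - 1/19922)*(1/44462) = -99611/19922*1/44462 = -99611/885771964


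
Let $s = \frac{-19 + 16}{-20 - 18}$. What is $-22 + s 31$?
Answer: $- \frac{743}{38} \approx -19.553$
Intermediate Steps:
$s = \frac{3}{38}$ ($s = - \frac{3}{-38} = \left(-3\right) \left(- \frac{1}{38}\right) = \frac{3}{38} \approx 0.078947$)
$-22 + s 31 = -22 + \frac{3}{38} \cdot 31 = -22 + \frac{93}{38} = - \frac{743}{38}$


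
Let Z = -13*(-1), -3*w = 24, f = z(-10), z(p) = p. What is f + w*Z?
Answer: -114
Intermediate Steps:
f = -10
w = -8 (w = -⅓*24 = -8)
Z = 13
f + w*Z = -10 - 8*13 = -10 - 104 = -114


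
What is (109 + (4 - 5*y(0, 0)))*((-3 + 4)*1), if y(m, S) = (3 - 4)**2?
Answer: 108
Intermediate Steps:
y(m, S) = 1 (y(m, S) = (-1)**2 = 1)
(109 + (4 - 5*y(0, 0)))*((-3 + 4)*1) = (109 + (4 - 5*1))*((-3 + 4)*1) = (109 + (4 - 5))*(1*1) = (109 - 1)*1 = 108*1 = 108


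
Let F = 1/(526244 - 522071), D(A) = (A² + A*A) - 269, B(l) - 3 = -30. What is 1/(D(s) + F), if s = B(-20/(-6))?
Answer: 4173/4961698 ≈ 0.00084104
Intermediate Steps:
B(l) = -27 (B(l) = 3 - 30 = -27)
s = -27
D(A) = -269 + 2*A² (D(A) = (A² + A²) - 269 = 2*A² - 269 = -269 + 2*A²)
F = 1/4173 ≈ 0.00023964
1/(D(s) + F) = 1/((-269 + 2*(-27)²) + 1/4173) = 1/((-269 + 2*729) + 1/4173) = 1/((-269 + 1458) + 1/4173) = 1/(1189 + 1/4173) = 1/(4961698/4173) = 4173/4961698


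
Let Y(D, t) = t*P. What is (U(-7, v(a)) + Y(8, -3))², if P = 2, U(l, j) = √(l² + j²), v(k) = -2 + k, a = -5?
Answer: 134 - 84*√2 ≈ 15.206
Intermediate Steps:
U(l, j) = √(j² + l²)
Y(D, t) = 2*t (Y(D, t) = t*2 = 2*t)
(U(-7, v(a)) + Y(8, -3))² = (√((-2 - 5)² + (-7)²) + 2*(-3))² = (√((-7)² + 49) - 6)² = (√(49 + 49) - 6)² = (√98 - 6)² = (7*√2 - 6)² = (-6 + 7*√2)²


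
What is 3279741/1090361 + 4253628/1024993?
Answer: 7999701646521/1117612392473 ≈ 7.1579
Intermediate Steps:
3279741/1090361 + 4253628/1024993 = 7999701646521/1117612392473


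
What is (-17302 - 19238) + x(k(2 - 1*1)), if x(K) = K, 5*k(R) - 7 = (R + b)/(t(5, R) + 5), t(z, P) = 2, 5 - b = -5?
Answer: -255768/7 ≈ -36538.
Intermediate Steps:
b = 10 (b = 5 - 1*(-5) = 5 + 5 = 10)
k(R) = 59/35 + R/35 (k(R) = 7/5 + ((R + 10)/(2 + 5))/5 = 7/5 + ((10 + R)/7)/5 = 7/5 + ((10 + R)*(⅐))/5 = 7/5 + (10/7 + R/7)/5 = 7/5 + (2/7 + R/35) = 59/35 + R/35)
(-17302 - 19238) + x(k(2 - 1*1)) = (-17302 - 19238) + (59/35 + (2 - 1*1)/35) = -36540 + (59/35 + (2 - 1)/35) = -36540 + (59/35 + (1/35)*1) = -36540 + (59/35 + 1/35) = -36540 + 12/7 = -255768/7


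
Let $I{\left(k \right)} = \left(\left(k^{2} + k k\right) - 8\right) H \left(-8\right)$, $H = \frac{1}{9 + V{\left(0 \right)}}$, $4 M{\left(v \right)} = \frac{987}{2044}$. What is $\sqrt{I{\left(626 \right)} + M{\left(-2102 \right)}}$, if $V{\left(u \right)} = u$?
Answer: $\frac{i \sqrt{534601094691}}{876} \approx 834.66 i$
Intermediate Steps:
$M{\left(v \right)} = \frac{141}{1168}$ ($M{\left(v \right)} = \frac{987 \cdot \frac{1}{2044}}{4} = \frac{1}{4} \cdot \frac{141}{292} = \frac{141}{1168}$)
$H = \frac{1}{9}$ ($H = \frac{1}{9 + 0} = \frac{1}{9} \approx 0.11111$)
$I{\left(k \right)} = \frac{64}{9} - \frac{16 k^{2}}{9}$ ($I{\left(k \right)} = \left(\left(k^{2} + k k\right) - 8\right) \frac{1}{9} \left(-8\right) = \left(\left(k^{2} + k^{2}\right) - 8\right) \frac{1}{9} \left(-8\right) = \left(2 k^{2} - 8\right) \frac{1}{9} \left(-8\right) = \left(-8 + 2 k^{2}\right) \frac{1}{9} \left(-8\right) = \left(- \frac{8}{9} + \frac{2 k^{2}}{9}\right) \left(-8\right) = \frac{64}{9} - \frac{16 k^{2}}{9}$)
$\sqrt{I{\left(626 \right)} + M{\left(-2102 \right)}} = \sqrt{\left(\frac{64}{9} - \frac{16 \cdot 626^{2}}{9}\right) + \frac{141}{1168}} = \sqrt{\left(\frac{64}{9} - \frac{6270016}{9}\right) + \frac{141}{1168}} = \sqrt{- \frac{2089984}{3} + \frac{141}{1168}} = \sqrt{- \frac{2441100889}{3504}} = \frac{i \sqrt{534601094691}}{876}$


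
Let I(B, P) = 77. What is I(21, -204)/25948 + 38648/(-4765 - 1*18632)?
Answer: -1001036735/607105356 ≈ -1.6489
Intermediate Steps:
I(21, -204)/25948 + 38648/(-4765 - 1*18632) = 77/25948 + 38648/(-4765 - 1*18632) = 77*(1/25948) + 38648/(-4765 - 18632) = 77/25948 + 38648/(-23397) = 77/25948 + 38648*(-1/23397) = 77/25948 - 38648/23397 = -1001036735/607105356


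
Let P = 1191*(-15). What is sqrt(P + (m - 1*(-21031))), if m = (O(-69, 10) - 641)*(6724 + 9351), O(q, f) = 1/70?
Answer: 3*I*sqrt(224325906)/14 ≈ 3209.5*I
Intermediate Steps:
O(q, f) = 1/70
P = -17865
m = -144253835/14 (m = (1/70 - 641)*(6724 + 9351) = -44869/70*16075 = -144253835/14 ≈ -1.0304e+7)
sqrt(P + (m - 1*(-21031))) = sqrt(-17865 + (-144253835/14 - 1*(-21031))) = sqrt(-17865 + (-144253835/14 + 21031)) = sqrt(-17865 - 143959401/14) = sqrt(-144209511/14) = 3*I*sqrt(224325906)/14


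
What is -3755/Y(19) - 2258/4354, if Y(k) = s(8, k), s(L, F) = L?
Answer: -8183667/17416 ≈ -469.89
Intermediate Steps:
Y(k) = 8
-3755/Y(19) - 2258/4354 = -3755/8 - 2258/4354 = -3755*⅛ - 2258*1/4354 = -3755/8 - 1129/2177 = -8183667/17416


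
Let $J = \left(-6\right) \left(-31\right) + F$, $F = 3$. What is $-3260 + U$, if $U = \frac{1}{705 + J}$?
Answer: $- \frac{2914439}{894} \approx -3260.0$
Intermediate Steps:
$J = 189$ ($J = \left(-6\right) \left(-31\right) + 3 = 186 + 3 = 189$)
$U = \frac{1}{894}$ ($U = \frac{1}{705 + 189} = \frac{1}{894} \approx 0.0011186$)
$-3260 + U = -3260 + \frac{1}{894} = - \frac{2914439}{894}$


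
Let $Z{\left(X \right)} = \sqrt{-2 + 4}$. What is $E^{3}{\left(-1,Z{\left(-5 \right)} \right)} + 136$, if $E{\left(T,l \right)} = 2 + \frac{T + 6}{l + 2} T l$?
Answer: $1529 - 985 \sqrt{2} \approx 136.0$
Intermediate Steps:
$Z{\left(X \right)} = \sqrt{2}$
$E{\left(T,l \right)} = 2 + \frac{T l \left(6 + T\right)}{2 + l}$ ($E{\left(T,l \right)} = 2 + \frac{6 + T}{2 + l} T l = 2 + \frac{T \left(6 + T\right)}{2 + l} l = 2 + \frac{T l \left(6 + T\right)}{2 + l}$)
$E^{3}{\left(-1,Z{\left(-5 \right)} \right)} + 136 = \left(\frac{4 + 2 \sqrt{2} + \sqrt{2} \left(-1\right)^{2} + 6 \left(-1\right) \sqrt{2}}{2 + \sqrt{2}}\right)^{3} + 136 = \left(\frac{4 + 2 \sqrt{2} + \sqrt{2} \cdot 1 - 6 \sqrt{2}}{2 + \sqrt{2}}\right)^{3} + 136 = \left(\frac{4 + 2 \sqrt{2} + \sqrt{2} - 6 \sqrt{2}}{2 + \sqrt{2}}\right)^{3} + 136 = \left(\frac{4 - 3 \sqrt{2}}{2 + \sqrt{2}}\right)^{3} + 136 = \frac{\left(4 - 3 \sqrt{2}\right)^{3}}{\left(2 + \sqrt{2}\right)^{3}} + 136 = 136 + \frac{\left(4 - 3 \sqrt{2}\right)^{3}}{\left(2 + \sqrt{2}\right)^{3}}$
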